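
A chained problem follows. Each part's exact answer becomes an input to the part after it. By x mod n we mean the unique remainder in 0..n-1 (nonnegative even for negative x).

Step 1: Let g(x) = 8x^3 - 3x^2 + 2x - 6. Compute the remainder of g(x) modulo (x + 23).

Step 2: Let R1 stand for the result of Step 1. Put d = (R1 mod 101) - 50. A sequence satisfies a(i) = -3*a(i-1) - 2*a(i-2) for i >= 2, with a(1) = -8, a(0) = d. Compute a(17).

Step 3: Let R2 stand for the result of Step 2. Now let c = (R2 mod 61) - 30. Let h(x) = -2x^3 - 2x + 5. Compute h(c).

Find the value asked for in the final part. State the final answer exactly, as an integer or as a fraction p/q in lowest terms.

Step 1: remainder = value at the root: 8*(-23)^3 - 3*(-23)^2 + 2*(-23)^1 - 6 = (-97336) + (-1587) + (-46) + (-6) = -98975; answer -98975
Step 2: R1 = -98975; d = -45; a(2) = -3*(-8) - 2*(-45) = 114; iterating: a(2)=114, a(3)=-326, a(4)=750, a(5)=-1598, a(6)=3294, a(7)=-6686, a(8)=13470, a(9)=-27038, a(10)=54174, a(11)=-108446, a(12)=216990, a(13)=-434078, a(14)=868254, a(15)=-1736606, a(16)=3473310, a(17)=-6946718; answer -6946718
Step 3: R2 = -6946718; c = -7; -2*(-7)^3 - 2*(-7)^1 + 5 = (686) + (14) + (5) = 705; answer 705

705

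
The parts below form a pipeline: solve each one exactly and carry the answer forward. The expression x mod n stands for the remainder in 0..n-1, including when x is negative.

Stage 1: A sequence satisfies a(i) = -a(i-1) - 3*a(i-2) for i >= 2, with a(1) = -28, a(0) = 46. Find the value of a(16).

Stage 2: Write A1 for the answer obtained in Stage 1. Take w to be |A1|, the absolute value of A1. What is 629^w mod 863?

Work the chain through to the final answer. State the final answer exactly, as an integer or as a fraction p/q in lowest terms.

Stage 1: a(2) = -1*(-28) - 3*(46) = -110; iterating: a(2)=-110, a(3)=194, a(4)=136, a(5)=-718, a(6)=310, a(7)=1844, a(8)=-2774, a(9)=-2758, a(10)=11080, a(11)=-2806, a(12)=-30434, a(13)=38852, a(14)=52450, a(15)=-169006, a(16)=11656; answer 11656
Stage 2: A1 = 11656; w = 11656; squarings mod 863: 629^1=629, 629^2=387, 629^4=470, 629^8=835, 629^16=784, 629^32=200, 629^64=302, 629^128=589, 629^256=858, 629^512=25, 629^1024=625, 629^2048=549, 629^4096=214, 629^8192=57; 629^11656 = 629^8 * 629^128 * 629^256 * 629^1024 * 629^2048 * 629^8192 = 675 (mod 863); answer 675

675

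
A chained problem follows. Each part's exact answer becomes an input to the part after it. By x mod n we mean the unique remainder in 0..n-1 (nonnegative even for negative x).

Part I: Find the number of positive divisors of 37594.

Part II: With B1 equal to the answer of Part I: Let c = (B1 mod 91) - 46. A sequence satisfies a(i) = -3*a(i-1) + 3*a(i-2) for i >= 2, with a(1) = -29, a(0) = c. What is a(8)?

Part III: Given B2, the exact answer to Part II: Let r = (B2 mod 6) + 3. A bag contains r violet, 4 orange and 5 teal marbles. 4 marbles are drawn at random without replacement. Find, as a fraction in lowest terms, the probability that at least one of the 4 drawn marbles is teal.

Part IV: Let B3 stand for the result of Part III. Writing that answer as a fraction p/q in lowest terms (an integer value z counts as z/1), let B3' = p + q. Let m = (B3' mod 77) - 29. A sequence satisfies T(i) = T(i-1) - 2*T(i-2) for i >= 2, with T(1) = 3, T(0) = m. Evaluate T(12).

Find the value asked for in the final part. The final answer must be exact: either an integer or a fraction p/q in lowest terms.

365

Part I: 37594 = 2 * 18797; number of divisors = (1+1) * (1+1) = 4; answer 4
Part II: B1 = 4; c = -42; a(2) = -3*(-29) + 3*(-42) = -39; iterating: a(2)=-39, a(3)=30, a(4)=-207, a(5)=711, a(6)=-2754, a(7)=10395, a(8)=-39447; answer -39447
Part III: B2 = -39447; r = 6; total draws C(15,4) = 1365; complement C(10,4) = 210; favorable 1365 - 210 = 1155; P = 11/13; answer 11/13
Part IV: B3 = 11/13; threaded value p + q = 24; m = -5; T(2) = 1*(3) - 2*(-5) = 13; iterating: T(2)=13, T(3)=7, T(4)=-19, T(5)=-33, T(6)=5, T(7)=71, T(8)=61, T(9)=-81, T(10)=-203, T(11)=-41, T(12)=365; answer 365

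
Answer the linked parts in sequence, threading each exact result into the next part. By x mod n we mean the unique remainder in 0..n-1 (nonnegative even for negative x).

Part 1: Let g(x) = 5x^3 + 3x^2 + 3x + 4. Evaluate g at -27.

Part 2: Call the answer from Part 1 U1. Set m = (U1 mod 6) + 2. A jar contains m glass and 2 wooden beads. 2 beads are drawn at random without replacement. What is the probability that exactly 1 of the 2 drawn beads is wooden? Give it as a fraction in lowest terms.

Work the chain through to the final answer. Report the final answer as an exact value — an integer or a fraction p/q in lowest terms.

3/5

Part 1: 5*(-27)^3 + 3*(-27)^2 + 3*(-27)^1 + 4 = (-98415) + (2187) + (-81) + (4) = -96305; answer -96305
Part 2: U1 = -96305; m = 3; total draws C(5,2) = 10; favorable C(2,1)*C(3,1) = 6; P = 3/5; answer 3/5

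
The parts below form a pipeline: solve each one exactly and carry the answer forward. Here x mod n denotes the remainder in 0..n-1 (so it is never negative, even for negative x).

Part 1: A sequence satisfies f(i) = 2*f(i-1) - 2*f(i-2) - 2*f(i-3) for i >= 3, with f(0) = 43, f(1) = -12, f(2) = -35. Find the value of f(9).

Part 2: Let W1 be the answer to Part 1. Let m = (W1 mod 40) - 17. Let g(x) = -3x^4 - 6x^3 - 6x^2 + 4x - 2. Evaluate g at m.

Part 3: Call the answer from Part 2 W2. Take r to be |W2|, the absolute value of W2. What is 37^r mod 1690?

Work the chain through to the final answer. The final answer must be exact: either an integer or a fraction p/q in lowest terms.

427

Part 1: f(3) = 2*(-35) - 2*(-12) - 2*(43) = -132; iterating: f(3)=-132, f(4)=-170, f(5)=-6, f(6)=592, f(7)=1536, f(8)=1900, f(9)=-456; answer -456
Part 2: W1 = -456; m = 7; -3*(7)^4 - 6*(7)^3 - 6*(7)^2 + 4*(7)^1 - 2 = (-7203) + (-2058) + (-294) + (28) + (-2) = -9529; answer -9529
Part 3: W2 = -9529; r = 9529; squarings mod 1690: 37^1=37, 37^2=1369, 37^4=1641, 37^8=711, 37^16=211, 37^32=581, 37^64=1251, 37^128=61, 37^256=341, 37^512=1361, 37^1024=81, 37^2048=1491, 37^4096=731, 37^8192=321; 37^9529 = 37^1 * 37^8 * 37^16 * 37^32 * 37^256 * 37^1024 * 37^8192 = 427 (mod 1690); answer 427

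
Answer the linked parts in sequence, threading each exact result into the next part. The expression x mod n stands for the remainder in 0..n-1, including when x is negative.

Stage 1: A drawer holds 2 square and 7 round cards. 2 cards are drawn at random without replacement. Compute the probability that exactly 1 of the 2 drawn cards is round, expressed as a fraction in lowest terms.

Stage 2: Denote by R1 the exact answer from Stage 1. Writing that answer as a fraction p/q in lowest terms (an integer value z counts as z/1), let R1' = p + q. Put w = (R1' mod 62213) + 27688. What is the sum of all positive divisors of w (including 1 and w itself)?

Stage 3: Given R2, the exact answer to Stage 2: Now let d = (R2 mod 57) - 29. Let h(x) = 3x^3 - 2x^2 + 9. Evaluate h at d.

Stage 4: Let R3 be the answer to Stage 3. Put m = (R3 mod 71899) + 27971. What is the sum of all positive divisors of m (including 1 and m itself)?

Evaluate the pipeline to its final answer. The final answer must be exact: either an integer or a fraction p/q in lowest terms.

113088

Stage 1: total draws C(9,2) = 36; favorable C(7,1)*C(2,1) = 14; P = 7/18; answer 7/18
Stage 2: R1 = 7/18; threaded value p + q = 25; w = 27713; 27713 = 7 * 37 * 107; sigma = (1 + 7) * (1 + 37) * (1 + 107) = 8 * 38 * 108 = 32832; answer 32832
Stage 3: R2 = 32832; d = -29; 3*(-29)^3 - 2*(-29)^2 + 9 = (-73167) + (-1682) + (9) = -74840; answer -74840
Stage 4: R3 = -74840; m = 96929; 96929 = 7 * 61 * 227; sigma = (1 + 7) * (1 + 61) * (1 + 227) = 8 * 62 * 228 = 113088; answer 113088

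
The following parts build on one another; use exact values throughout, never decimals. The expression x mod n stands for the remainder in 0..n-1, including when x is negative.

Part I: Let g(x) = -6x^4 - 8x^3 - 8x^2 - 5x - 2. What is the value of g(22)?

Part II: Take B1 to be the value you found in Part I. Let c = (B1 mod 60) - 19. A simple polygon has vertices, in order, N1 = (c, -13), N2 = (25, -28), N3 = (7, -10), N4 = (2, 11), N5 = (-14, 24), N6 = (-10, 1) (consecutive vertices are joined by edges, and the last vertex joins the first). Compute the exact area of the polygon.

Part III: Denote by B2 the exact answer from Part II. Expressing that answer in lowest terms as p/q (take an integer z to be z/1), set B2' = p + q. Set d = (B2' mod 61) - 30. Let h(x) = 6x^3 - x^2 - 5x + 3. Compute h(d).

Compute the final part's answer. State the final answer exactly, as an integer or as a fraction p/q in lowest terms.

Part I: -6*(22)^4 - 8*(22)^3 - 8*(22)^2 - 5*(22)^1 - 2 = (-1405536) + (-85184) + (-3872) + (-110) + (-2) = -1494704; answer -1494704
Part II: B1 = -1494704; c = -3; cross terms: (-3*-28 - 25*-13)=409, (25*-10 - 7*-28)=-54, (7*11 - 2*-10)=97, (2*24 - -14*11)=202, (-14*1 - -10*24)=226, (-10*-13 - -3*1)=133; twice the area = |1013| = 1013; area = 1013/2; answer 1013/2
Part III: B2 = 1013/2; threaded value p + q = 1015; d = 9; 6*(9)^3 - 1*(9)^2 - 5*(9)^1 + 3 = (4374) + (-81) + (-45) + (3) = 4251; answer 4251

4251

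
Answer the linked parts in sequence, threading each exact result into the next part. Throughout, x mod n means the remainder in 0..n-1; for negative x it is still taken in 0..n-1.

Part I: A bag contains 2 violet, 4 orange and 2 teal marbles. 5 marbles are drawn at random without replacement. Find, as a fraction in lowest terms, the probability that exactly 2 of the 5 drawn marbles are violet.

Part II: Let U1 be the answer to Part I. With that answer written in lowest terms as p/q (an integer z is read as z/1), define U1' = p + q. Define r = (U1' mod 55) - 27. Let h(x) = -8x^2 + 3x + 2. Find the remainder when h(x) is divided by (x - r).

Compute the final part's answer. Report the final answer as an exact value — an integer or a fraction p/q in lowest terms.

-534

Part I: total draws C(8,5) = 56; favorable C(2,2)*C(6,3) = 20; P = 5/14; answer 5/14
Part II: U1 = 5/14; threaded value p + q = 19; r = -8; remainder = value at the root: -8*(-8)^2 + 3*(-8)^1 + 2 = (-512) + (-24) + (2) = -534; answer -534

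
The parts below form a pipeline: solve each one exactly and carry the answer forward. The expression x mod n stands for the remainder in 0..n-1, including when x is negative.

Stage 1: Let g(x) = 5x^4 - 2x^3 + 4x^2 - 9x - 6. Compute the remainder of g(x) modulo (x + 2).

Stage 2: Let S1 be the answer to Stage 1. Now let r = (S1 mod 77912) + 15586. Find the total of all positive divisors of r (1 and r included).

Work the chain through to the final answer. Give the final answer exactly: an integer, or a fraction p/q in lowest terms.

Stage 1: remainder = value at the root: 5*(-2)^4 - 2*(-2)^3 + 4*(-2)^2 - 9*(-2)^1 - 6 = (80) + (16) + (16) + (18) + (-6) = 124; answer 124
Stage 2: S1 = 124; r = 15710; 15710 = 2 * 5 * 1571; sigma = (1 + 2) * (1 + 5) * (1 + 1571) = 3 * 6 * 1572 = 28296; answer 28296

28296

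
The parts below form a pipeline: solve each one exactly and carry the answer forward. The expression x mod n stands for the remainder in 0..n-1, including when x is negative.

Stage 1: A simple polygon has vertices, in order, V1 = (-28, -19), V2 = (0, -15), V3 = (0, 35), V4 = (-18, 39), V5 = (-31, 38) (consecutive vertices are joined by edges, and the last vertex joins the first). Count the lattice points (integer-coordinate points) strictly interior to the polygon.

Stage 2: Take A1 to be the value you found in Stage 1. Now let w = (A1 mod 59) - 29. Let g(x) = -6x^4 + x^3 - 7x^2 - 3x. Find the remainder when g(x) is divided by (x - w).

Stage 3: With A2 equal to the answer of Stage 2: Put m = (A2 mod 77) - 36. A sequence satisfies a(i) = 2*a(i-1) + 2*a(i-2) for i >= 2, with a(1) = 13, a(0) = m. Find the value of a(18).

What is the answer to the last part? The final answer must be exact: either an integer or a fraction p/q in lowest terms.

558604288

Stage 1: cross terms: (-28*-15 - 0*-19)=420, (0*35 - 0*-15)=0, (0*39 - -18*35)=630, (-18*38 - -31*39)=525, (-31*-19 - -28*38)=1653; twice the area = |3228| = 3228; area = 1614; boundary points = 4 + 50 + 2 + 1 + 3 = 60; strictly interior points = area - boundary/2 + 1 = 1585; answer 1585
Stage 2: A1 = 1585; w = 22; remainder = value at the root: -6*(22)^4 + 1*(22)^3 - 7*(22)^2 - 3*(22)^1 = (-1405536) + (10648) + (-3388) + (-66) = -1398342; answer -1398342
Stage 3: A2 = -1398342; m = 19; a(2) = 2*(13) + 2*(19) = 64; iterating: a(2)=64, a(3)=154, a(4)=436, a(5)=1180, a(6)=3232, a(7)=8824, a(8)=24112, a(9)=65872, a(10)=179968, a(11)=491680, a(12)=1343296, a(13)=3669952, a(14)=10026496, a(15)=27392896, a(16)=74838784, a(17)=204463360, a(18)=558604288; answer 558604288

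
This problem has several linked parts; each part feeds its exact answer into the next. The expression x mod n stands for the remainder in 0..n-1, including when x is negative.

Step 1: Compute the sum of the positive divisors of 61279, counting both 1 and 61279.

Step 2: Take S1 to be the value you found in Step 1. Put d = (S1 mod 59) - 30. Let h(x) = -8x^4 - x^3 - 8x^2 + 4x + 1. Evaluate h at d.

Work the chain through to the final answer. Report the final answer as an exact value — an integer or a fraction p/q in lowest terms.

Step 1: 61279 = 233 * 263; sigma = (1 + 233) * (1 + 263) = 234 * 264 = 61776; answer 61776
Step 2: S1 = 61776; d = -27; -8*(-27)^4 - 1*(-27)^3 - 8*(-27)^2 + 4*(-27)^1 + 1 = (-4251528) + (19683) + (-5832) + (-108) + (1) = -4237784; answer -4237784

-4237784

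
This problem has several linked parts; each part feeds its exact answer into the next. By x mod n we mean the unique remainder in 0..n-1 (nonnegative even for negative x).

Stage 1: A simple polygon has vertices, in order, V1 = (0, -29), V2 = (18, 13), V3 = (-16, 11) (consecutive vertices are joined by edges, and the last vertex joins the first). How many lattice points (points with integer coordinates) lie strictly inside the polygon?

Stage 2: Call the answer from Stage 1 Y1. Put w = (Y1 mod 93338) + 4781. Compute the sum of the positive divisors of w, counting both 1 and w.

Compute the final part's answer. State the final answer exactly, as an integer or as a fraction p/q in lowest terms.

9864

Stage 1: cross terms: (0*13 - 18*-29)=522, (18*11 - -16*13)=406, (-16*-29 - 0*11)=464; twice the area = |1392| = 1392; area = 696; boundary points = 6 + 2 + 8 = 16; strictly interior points = area - boundary/2 + 1 = 689; answer 689
Stage 2: Y1 = 689; w = 5470; 5470 = 2 * 5 * 547; sigma = (1 + 2) * (1 + 5) * (1 + 547) = 3 * 6 * 548 = 9864; answer 9864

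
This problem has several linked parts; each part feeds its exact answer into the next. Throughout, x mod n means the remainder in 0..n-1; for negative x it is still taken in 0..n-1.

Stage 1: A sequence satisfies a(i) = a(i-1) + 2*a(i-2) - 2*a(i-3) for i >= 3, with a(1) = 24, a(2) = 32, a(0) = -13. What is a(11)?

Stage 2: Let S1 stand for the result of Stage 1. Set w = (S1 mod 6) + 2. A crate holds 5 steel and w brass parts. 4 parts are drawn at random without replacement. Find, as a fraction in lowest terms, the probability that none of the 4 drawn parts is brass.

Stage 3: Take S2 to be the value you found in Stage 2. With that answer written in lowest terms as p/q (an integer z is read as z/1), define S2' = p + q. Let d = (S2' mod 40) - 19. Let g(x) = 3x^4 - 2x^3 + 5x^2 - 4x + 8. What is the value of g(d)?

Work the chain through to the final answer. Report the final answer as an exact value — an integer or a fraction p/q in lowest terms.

Stage 1: a(3) = 1*(32) + 2*(24) - 2*(-13) = 106; iterating: a(3)=106, a(4)=122, a(5)=270, a(6)=302, a(7)=598, a(8)=662, a(9)=1254, a(10)=1382, a(11)=2566; answer 2566
Stage 2: S1 = 2566; w = 6; total draws C(11,4) = 330; favorable C(5,4) = 5; P = 1/66; answer 1/66
Stage 3: S2 = 1/66; threaded value p + q = 67; d = 8; 3*(8)^4 - 2*(8)^3 + 5*(8)^2 - 4*(8)^1 + 8 = (12288) + (-1024) + (320) + (-32) + (8) = 11560; answer 11560

11560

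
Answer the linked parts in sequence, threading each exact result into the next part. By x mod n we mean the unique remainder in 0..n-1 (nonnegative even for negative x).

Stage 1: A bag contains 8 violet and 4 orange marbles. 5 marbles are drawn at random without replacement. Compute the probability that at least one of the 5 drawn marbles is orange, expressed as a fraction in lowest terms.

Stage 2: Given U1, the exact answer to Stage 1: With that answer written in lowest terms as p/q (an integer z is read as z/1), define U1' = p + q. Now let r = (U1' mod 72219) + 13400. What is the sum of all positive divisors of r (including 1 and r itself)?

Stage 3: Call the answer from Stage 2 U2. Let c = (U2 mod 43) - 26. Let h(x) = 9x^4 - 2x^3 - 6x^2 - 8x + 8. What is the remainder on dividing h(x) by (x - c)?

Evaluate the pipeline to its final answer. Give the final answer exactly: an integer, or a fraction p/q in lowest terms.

Stage 1: total draws C(12,5) = 792; complement C(8,5) = 56; favorable 792 - 56 = 736; P = 92/99; answer 92/99
Stage 2: U1 = 92/99; threaded value p + q = 191; r = 13591; 13591 is prime, so its only divisors are 1 and 13591; sigma = 1 + 13591 = 13592; answer 13592
Stage 3: U2 = 13592; c = -22; remainder = value at the root: 9*(-22)^4 - 2*(-22)^3 - 6*(-22)^2 - 8*(-22)^1 + 8 = (2108304) + (21296) + (-2904) + (176) + (8) = 2126880; answer 2126880

2126880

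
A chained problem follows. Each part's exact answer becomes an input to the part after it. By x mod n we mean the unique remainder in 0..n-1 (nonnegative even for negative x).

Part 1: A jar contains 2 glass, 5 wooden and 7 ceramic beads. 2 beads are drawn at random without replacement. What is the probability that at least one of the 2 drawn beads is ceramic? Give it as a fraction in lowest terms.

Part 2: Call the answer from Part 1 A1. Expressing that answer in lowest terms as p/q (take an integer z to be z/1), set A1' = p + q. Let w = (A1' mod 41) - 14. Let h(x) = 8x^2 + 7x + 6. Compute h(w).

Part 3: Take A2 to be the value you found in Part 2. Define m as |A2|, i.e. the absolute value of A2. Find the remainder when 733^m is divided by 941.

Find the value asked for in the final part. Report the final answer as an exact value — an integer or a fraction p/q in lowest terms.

Part 1: total draws C(14,2) = 91; complement C(7,2) = 21; favorable 91 - 21 = 70; P = 10/13; answer 10/13
Part 2: A1 = 10/13; threaded value p + q = 23; w = 9; 8*(9)^2 + 7*(9)^1 + 6 = (648) + (63) + (6) = 717; answer 717
Part 3: A2 = 717; m = 717; squarings mod 941: 733^1=733, 733^2=919, 733^4=484, 733^8=888, 733^16=927, 733^32=196, 733^64=776, 733^128=877, 733^256=332, 733^512=127; 733^717 = 733^1 * 733^4 * 733^8 * 733^64 * 733^128 * 733^512 = 240 (mod 941); answer 240

240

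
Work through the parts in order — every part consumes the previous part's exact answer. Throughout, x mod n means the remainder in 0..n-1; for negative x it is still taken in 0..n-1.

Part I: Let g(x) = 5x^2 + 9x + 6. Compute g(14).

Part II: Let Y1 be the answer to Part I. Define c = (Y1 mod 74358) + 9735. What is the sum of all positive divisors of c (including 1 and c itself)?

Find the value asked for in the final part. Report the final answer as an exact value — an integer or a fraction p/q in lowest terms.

10848

Part I: 5*(14)^2 + 9*(14)^1 + 6 = (980) + (126) + (6) = 1112; answer 1112
Part II: Y1 = 1112; c = 10847; 10847 is prime, so its only divisors are 1 and 10847; sigma = 1 + 10847 = 10848; answer 10848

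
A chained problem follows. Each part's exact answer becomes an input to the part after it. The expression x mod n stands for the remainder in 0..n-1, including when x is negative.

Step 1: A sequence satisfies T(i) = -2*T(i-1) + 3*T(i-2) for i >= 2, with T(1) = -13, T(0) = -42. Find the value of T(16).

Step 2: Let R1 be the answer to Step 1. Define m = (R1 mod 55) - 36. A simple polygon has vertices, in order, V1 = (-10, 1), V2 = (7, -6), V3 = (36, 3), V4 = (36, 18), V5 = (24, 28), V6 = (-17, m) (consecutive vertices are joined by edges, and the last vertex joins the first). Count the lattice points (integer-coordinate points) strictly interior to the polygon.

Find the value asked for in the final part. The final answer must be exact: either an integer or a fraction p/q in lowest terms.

Step 1: T(2) = -2*(-13) + 3*(-42) = -100; iterating: T(2)=-100, T(3)=161, T(4)=-622, T(5)=1727, T(6)=-5320, T(7)=15821, T(8)=-47602, T(9)=142667, T(10)=-428140, T(11)=1284281, T(12)=-3852982, T(13)=11558807, T(14)=-34676560, T(15)=104029541, T(16)=-312088762; answer -312088762
Step 2: R1 = -312088762; m = 12; cross terms: (-10*-6 - 7*1)=53, (7*3 - 36*-6)=237, (36*18 - 36*3)=540, (36*28 - 24*18)=576, (24*12 - -17*28)=764, (-17*1 - -10*12)=103; twice the area = |2273| = 2273; area = 2273/2; boundary points = 1 + 1 + 15 + 2 + 1 + 1 = 21; strictly interior points = area - boundary/2 + 1 = 1127; answer 1127

1127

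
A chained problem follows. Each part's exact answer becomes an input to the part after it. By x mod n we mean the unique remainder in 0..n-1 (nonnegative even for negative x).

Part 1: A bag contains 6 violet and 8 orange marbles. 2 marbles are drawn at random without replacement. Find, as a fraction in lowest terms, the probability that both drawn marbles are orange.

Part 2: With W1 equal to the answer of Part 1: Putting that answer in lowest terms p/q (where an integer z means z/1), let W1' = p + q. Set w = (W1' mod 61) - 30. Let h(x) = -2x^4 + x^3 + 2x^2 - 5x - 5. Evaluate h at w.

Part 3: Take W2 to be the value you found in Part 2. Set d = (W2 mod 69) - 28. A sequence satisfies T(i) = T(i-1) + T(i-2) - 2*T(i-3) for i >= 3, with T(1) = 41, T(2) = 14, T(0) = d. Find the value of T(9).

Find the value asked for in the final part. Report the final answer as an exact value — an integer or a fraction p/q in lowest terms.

Part 1: total draws C(14,2) = 91; favorable C(8,2) = 28; P = 4/13; answer 4/13
Part 2: W1 = 4/13; threaded value p + q = 17; w = -13; -2*(-13)^4 + 1*(-13)^3 + 2*(-13)^2 - 5*(-13)^1 - 5 = (-57122) + (-2197) + (338) + (65) + (-5) = -58921; answer -58921
Part 3: W2 = -58921; d = -23; T(3) = 1*(14) + 1*(41) - 2*(-23) = 101; iterating: T(3)=101, T(4)=33, T(5)=106, T(6)=-63, T(7)=-23, T(8)=-298, T(9)=-195; answer -195

-195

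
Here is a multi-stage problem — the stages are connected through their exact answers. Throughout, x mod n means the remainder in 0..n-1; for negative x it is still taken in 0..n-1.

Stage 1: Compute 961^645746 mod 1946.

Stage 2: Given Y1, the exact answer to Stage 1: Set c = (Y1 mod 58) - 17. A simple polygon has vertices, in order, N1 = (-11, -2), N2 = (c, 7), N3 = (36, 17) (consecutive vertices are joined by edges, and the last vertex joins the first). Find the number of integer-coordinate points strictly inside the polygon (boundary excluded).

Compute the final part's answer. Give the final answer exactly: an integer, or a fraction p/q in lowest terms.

Stage 1: squarings mod 1946: 961^1=961, 961^2=1117, 961^4=303, 961^8=347, 961^16=1703, 961^32=669, 961^64=1927, 961^128=361, 961^256=1885, 961^512=1775, 961^1024=51, 961^2048=655, 961^4096=905, 961^8192=1705, 961^16384=1647, 961^32768=1831, 961^65536=1549, 961^131072=1929, 961^262144=289, 961^524288=1789; 961^645746 = 961^2 * 961^16 * 961^32 * 961^64 * 961^512 * 961^2048 * 961^4096 * 961^16384 * 961^32768 * 961^65536 * 961^524288 = 1159 (mod 1946); answer 1159
Stage 2: Y1 = 1159; c = 40; cross terms: (-11*7 - 40*-2)=3, (40*17 - 36*7)=428, (36*-2 - -11*17)=115; twice the area = |546| = 546; area = 273; boundary points = 3 + 2 + 1 = 6; strictly interior points = area - boundary/2 + 1 = 271; answer 271

271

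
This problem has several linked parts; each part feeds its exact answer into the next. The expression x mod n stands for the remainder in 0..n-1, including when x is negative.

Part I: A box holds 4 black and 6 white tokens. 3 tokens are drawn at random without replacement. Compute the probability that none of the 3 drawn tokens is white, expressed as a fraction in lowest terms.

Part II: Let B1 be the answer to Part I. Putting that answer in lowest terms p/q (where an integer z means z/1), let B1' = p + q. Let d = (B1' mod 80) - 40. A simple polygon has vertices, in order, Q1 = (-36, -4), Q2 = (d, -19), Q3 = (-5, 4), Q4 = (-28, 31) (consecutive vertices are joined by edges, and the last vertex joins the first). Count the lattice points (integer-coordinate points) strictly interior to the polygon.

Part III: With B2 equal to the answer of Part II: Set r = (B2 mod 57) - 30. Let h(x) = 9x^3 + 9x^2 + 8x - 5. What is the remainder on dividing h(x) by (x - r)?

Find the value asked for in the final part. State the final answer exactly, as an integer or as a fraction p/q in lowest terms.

87481

Part I: total draws C(10,3) = 120; favorable C(4,3) = 4; P = 1/30; answer 1/30
Part II: B1 = 1/30; threaded value p + q = 31; d = -9; cross terms: (-36*-19 - -9*-4)=648, (-9*4 - -5*-19)=-131, (-5*31 - -28*4)=-43, (-28*-4 - -36*31)=1228; twice the area = |1702| = 1702; area = 851; boundary points = 3 + 1 + 1 + 1 = 6; strictly interior points = area - boundary/2 + 1 = 849; answer 849
Part III: B2 = 849; r = 21; remainder = value at the root: 9*(21)^3 + 9*(21)^2 + 8*(21)^1 - 5 = (83349) + (3969) + (168) + (-5) = 87481; answer 87481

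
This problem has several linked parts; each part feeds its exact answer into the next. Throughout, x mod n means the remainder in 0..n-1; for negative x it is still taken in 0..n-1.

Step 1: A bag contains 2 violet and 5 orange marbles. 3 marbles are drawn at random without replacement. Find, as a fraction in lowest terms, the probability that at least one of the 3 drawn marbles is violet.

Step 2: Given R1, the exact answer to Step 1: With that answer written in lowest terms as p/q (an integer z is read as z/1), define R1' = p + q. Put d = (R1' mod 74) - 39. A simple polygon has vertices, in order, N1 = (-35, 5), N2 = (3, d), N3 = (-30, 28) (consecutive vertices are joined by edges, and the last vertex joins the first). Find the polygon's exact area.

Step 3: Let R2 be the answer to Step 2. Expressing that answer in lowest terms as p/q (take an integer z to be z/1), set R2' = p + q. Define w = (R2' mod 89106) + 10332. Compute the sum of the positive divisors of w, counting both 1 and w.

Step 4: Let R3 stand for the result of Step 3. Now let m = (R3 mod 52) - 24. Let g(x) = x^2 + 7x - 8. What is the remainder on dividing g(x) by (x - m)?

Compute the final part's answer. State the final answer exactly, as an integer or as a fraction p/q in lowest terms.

Step 1: total draws C(7,3) = 35; complement C(5,3) = 10; favorable 35 - 10 = 25; P = 5/7; answer 5/7
Step 2: R1 = 5/7; threaded value p + q = 12; d = -27; cross terms: (-35*-27 - 3*5)=930, (3*28 - -30*-27)=-726, (-30*5 - -35*28)=830; twice the area = |1034| = 1034; area = 517; answer 517
Step 3: R2 = 517; threaded value p + q = 518; w = 10850; 10850 = 2 * 5^2 * 7 * 31; sigma = (1 + 2) * (1 + 5 + 25) * (1 + 7) * (1 + 31) = 3 * 31 * 8 * 32 = 23808; answer 23808
Step 4: R3 = 23808; m = 20; remainder = value at the root: 1*(20)^2 + 7*(20)^1 - 8 = (400) + (140) + (-8) = 532; answer 532

532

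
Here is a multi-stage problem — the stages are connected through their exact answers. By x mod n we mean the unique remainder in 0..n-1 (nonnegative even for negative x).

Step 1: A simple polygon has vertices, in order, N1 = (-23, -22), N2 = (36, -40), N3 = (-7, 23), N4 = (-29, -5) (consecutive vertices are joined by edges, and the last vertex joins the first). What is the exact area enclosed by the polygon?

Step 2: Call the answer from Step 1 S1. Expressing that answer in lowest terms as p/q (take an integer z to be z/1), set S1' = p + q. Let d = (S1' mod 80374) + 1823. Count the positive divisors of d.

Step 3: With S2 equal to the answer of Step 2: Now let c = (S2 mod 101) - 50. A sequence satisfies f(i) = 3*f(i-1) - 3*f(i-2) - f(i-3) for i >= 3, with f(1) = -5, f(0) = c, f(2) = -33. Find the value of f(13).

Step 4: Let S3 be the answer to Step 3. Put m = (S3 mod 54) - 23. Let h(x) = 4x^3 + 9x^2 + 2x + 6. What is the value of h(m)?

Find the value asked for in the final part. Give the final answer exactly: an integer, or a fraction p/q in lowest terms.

78

Step 1: cross terms: (-23*-40 - 36*-22)=1712, (36*23 - -7*-40)=548, (-7*-5 - -29*23)=702, (-29*-22 - -23*-5)=523; twice the area = |3485| = 3485; area = 3485/2; answer 3485/2
Step 2: S1 = 3485/2; threaded value p + q = 3487; d = 5310; 5310 = 2 * 3^2 * 5 * 59; number of divisors = (1+1) * (2+1) * (1+1) * (1+1) = 24; answer 24
Step 3: S2 = 24; c = -26; f(3) = 3*(-33) - 3*(-5) - 1*(-26) = -58; iterating: f(3)=-58, f(4)=-70, f(5)=-3, f(6)=259, f(7)=856, f(8)=1794, f(9)=2555, f(10)=1427, f(11)=-5178, f(12)=-22370, f(13)=-53003; answer -53003
Step 4: S3 = -53003; m = 2; 4*(2)^3 + 9*(2)^2 + 2*(2)^1 + 6 = (32) + (36) + (4) + (6) = 78; answer 78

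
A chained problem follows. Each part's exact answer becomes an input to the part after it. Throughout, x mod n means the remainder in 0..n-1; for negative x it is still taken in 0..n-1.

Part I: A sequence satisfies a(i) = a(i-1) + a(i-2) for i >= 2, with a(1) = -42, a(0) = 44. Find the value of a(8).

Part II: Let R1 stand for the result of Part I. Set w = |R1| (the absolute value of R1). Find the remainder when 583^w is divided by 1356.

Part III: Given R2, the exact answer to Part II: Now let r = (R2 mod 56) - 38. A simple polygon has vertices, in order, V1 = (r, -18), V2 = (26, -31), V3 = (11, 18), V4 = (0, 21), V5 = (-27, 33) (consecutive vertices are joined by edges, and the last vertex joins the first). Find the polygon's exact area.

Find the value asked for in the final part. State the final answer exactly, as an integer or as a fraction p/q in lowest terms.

Part I: a(2) = 1*(-42) + 1*(44) = 2; iterating: a(2)=2, a(3)=-40, a(4)=-38, a(5)=-78, a(6)=-116, a(7)=-194, a(8)=-310; answer -310
Part II: R1 = -310; w = 310; squarings mod 1356: 583^1=583, 583^2=889, 583^4=1129, 583^8=1, 583^16=1, 583^32=1, 583^64=1, 583^128=1, 583^256=1; 583^310 = 583^2 * 583^4 * 583^16 * 583^32 * 583^256 = 241 (mod 1356); answer 241
Part III: R2 = 241; r = -21; cross terms: (-21*-31 - 26*-18)=1119, (26*18 - 11*-31)=809, (11*21 - 0*18)=231, (0*33 - -27*21)=567, (-27*-18 - -21*33)=1179; twice the area = |3905| = 3905; area = 3905/2; answer 3905/2

3905/2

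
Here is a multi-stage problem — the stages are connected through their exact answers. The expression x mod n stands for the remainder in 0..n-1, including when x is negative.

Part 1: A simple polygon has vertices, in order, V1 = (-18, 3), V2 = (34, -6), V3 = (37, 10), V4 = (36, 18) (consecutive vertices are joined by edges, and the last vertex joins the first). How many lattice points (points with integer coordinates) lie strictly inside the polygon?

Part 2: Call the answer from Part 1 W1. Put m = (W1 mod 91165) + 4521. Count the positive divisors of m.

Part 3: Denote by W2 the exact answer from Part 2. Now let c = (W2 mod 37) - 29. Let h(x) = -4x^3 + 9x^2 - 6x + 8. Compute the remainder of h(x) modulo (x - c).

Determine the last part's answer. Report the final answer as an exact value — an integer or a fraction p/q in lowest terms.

22363

Part 1: cross terms: (-18*-6 - 34*3)=6, (34*10 - 37*-6)=562, (37*18 - 36*10)=306, (36*3 - -18*18)=432; twice the area = |1306| = 1306; area = 653; boundary points = 1 + 1 + 1 + 3 = 6; strictly interior points = area - boundary/2 + 1 = 651; answer 651
Part 2: W1 = 651; m = 5172; 5172 = 2^2 * 3 * 431; number of divisors = (2+1) * (1+1) * (1+1) = 12; answer 12
Part 3: W2 = 12; c = -17; remainder = value at the root: -4*(-17)^3 + 9*(-17)^2 - 6*(-17)^1 + 8 = (19652) + (2601) + (102) + (8) = 22363; answer 22363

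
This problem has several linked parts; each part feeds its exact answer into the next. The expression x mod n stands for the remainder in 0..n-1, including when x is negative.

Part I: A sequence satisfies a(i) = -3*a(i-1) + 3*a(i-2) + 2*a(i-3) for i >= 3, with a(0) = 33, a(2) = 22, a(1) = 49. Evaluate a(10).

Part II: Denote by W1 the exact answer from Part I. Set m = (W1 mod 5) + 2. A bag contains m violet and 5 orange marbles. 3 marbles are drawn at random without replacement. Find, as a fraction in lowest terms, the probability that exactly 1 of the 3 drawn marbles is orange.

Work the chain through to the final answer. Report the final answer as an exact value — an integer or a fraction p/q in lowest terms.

5/14

Part I: a(3) = -3*(22) + 3*(49) + 2*(33) = 147; iterating: a(3)=147, a(4)=-277, a(5)=1316, a(6)=-4485, a(7)=16849, a(8)=-61370, a(9)=225687, a(10)=-827473; answer -827473
Part II: W1 = -827473; m = 4; total draws C(9,3) = 84; favorable C(5,1)*C(4,2) = 30; P = 5/14; answer 5/14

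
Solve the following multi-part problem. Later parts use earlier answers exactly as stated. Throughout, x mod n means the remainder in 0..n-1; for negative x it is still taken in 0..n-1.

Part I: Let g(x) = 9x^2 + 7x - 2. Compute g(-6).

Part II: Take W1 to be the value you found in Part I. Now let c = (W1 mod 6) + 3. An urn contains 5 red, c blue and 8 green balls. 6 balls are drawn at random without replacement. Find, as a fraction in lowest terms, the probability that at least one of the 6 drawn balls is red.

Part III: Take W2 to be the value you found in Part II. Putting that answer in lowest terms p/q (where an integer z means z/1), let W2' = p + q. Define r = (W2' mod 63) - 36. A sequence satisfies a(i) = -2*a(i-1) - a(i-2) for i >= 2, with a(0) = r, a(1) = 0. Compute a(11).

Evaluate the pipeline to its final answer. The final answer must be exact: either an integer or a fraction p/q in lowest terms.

-230

Part I: 9*(-6)^2 + 7*(-6)^1 - 2 = (324) + (-42) + (-2) = 280; answer 280
Part II: W1 = 280; c = 7; total draws C(20,6) = 38760; complement C(15,6) = 5005; favorable 38760 - 5005 = 33755; P = 6751/7752; answer 6751/7752
Part III: W2 = 6751/7752; threaded value p + q = 14503; r = -23; a(2) = -2*(0) - 1*(-23) = 23; iterating: a(2)=23, a(3)=-46, a(4)=69, a(5)=-92, a(6)=115, a(7)=-138, a(8)=161, a(9)=-184, a(10)=207, a(11)=-230; answer -230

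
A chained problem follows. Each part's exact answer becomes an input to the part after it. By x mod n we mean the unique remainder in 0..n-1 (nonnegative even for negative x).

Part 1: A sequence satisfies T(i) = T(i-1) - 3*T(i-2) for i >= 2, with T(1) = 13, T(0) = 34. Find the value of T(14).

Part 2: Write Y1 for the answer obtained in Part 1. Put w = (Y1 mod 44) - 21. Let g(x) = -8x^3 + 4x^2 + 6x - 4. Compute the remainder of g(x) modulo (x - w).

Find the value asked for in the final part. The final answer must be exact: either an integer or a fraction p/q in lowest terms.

-21088

Part 1: T(2) = 1*(13) - 3*(34) = -89; iterating: T(2)=-89, T(3)=-128, T(4)=139, T(5)=523, T(6)=106, T(7)=-1463, T(8)=-1781, T(9)=2608, T(10)=7951, T(11)=127, T(12)=-23726, T(13)=-24107, T(14)=47071; answer 47071
Part 2: Y1 = 47071; w = 14; remainder = value at the root: -8*(14)^3 + 4*(14)^2 + 6*(14)^1 - 4 = (-21952) + (784) + (84) + (-4) = -21088; answer -21088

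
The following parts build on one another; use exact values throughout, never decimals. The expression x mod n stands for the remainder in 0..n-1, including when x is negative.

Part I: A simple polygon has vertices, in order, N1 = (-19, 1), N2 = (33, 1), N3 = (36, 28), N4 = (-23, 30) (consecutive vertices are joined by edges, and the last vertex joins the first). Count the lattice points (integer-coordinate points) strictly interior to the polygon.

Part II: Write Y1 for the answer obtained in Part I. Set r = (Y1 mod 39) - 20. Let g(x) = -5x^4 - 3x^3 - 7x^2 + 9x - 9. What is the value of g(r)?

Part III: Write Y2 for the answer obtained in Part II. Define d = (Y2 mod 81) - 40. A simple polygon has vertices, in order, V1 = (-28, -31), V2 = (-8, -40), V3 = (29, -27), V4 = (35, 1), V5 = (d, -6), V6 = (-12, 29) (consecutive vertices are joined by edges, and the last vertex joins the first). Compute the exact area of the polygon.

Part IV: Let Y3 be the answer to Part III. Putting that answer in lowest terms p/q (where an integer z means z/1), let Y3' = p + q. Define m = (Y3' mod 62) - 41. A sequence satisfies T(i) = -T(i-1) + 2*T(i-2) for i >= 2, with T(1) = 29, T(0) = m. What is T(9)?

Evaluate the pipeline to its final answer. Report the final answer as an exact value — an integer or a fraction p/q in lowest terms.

6999

Part I: cross terms: (-19*1 - 33*1)=-52, (33*28 - 36*1)=888, (36*30 - -23*28)=1724, (-23*1 - -19*30)=547; twice the area = |3107| = 3107; area = 3107/2; boundary points = 52 + 3 + 1 + 1 = 57; strictly interior points = area - boundary/2 + 1 = 1526; answer 1526
Part II: Y1 = 1526; r = -15; -5*(-15)^4 - 3*(-15)^3 - 7*(-15)^2 + 9*(-15)^1 - 9 = (-253125) + (10125) + (-1575) + (-135) + (-9) = -244719; answer -244719
Part III: Y2 = -244719; d = 23; cross terms: (-28*-40 - -8*-31)=872, (-8*-27 - 29*-40)=1376, (29*1 - 35*-27)=974, (35*-6 - 23*1)=-233, (23*29 - -12*-6)=595, (-12*-31 - -28*29)=1184; twice the area = |4768| = 4768; area = 2384; answer 2384
Part IV: Y3 = 2384; threaded value p + q = 2385; m = -12; T(2) = -1*(29) + 2*(-12) = -53; iterating: T(2)=-53, T(3)=111, T(4)=-217, T(5)=439, T(6)=-873, T(7)=1751, T(8)=-3497, T(9)=6999; answer 6999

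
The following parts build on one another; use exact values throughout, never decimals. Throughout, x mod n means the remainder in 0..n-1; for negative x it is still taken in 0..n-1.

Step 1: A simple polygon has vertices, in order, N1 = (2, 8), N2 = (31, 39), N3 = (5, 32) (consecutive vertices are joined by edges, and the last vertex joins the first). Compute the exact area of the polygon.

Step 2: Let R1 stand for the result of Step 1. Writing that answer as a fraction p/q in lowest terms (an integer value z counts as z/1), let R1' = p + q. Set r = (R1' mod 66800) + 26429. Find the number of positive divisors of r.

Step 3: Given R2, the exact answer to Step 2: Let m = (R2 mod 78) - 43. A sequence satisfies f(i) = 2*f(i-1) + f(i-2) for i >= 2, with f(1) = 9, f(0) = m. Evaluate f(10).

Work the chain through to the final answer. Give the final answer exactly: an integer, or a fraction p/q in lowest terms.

-13073

Step 1: cross terms: (2*39 - 31*8)=-170, (31*32 - 5*39)=797, (5*8 - 2*32)=-24; twice the area = |603| = 603; area = 603/2; answer 603/2
Step 2: R1 = 603/2; threaded value p + q = 605; r = 27034; 27034 = 2 * 7 * 1931; number of divisors = (1+1) * (1+1) * (1+1) = 8; answer 8
Step 3: R2 = 8; m = -35; f(2) = 2*(9) + 1*(-35) = -17; iterating: f(2)=-17, f(3)=-25, f(4)=-67, f(5)=-159, f(6)=-385, f(7)=-929, f(8)=-2243, f(9)=-5415, f(10)=-13073; answer -13073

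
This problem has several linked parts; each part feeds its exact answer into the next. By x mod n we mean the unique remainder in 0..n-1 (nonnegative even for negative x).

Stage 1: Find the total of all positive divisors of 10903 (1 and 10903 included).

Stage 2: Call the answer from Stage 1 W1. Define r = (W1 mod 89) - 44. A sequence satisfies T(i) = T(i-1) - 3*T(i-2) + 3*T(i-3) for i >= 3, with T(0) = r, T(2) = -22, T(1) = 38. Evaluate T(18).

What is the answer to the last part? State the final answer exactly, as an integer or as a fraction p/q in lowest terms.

-118102

Stage 1: 10903 is prime, so its only divisors are 1 and 10903; sigma = 1 + 10903 = 10904; answer 10904
Stage 2: W1 = 10904; r = 2; T(3) = 1*(-22) - 3*(38) + 3*(2) = -130; iterating: T(3)=-130, T(4)=50, T(5)=374, T(6)=-166, T(7)=-1138, T(8)=482, T(9)=3398, T(10)=-1462, T(11)=-10210, T(12)=4370, T(13)=30614, T(14)=-13126, T(15)=-91858, T(16)=39362, T(17)=275558, T(18)=-118102; answer -118102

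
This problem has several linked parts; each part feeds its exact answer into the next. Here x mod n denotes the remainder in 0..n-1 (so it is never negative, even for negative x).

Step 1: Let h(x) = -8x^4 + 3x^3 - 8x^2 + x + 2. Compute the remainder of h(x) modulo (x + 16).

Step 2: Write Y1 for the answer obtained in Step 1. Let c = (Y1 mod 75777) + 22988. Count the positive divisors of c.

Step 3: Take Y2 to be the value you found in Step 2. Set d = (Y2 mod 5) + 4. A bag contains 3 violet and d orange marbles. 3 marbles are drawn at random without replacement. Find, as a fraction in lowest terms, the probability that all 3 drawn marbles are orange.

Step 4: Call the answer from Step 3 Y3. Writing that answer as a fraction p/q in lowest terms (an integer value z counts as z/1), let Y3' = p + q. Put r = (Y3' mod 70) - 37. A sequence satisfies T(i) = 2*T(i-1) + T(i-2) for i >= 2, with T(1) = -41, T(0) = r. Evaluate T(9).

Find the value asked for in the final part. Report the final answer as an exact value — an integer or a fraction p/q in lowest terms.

-42833

Step 1: remainder = value at the root: -8*(-16)^4 + 3*(-16)^3 - 8*(-16)^2 + 1*(-16)^1 + 2 = (-524288) + (-12288) + (-2048) + (-16) + (2) = -538638; answer -538638
Step 2: Y1 = -538638; c = 90566; 90566 = 2 * 7 * 6469; number of divisors = (1+1) * (1+1) * (1+1) = 8; answer 8
Step 3: Y2 = 8; d = 7; total draws C(10,3) = 120; favorable C(7,3) = 35; P = 7/24; answer 7/24
Step 4: Y3 = 7/24; threaded value p + q = 31; r = -6; T(2) = 2*(-41) + 1*(-6) = -88; iterating: T(2)=-88, T(3)=-217, T(4)=-522, T(5)=-1261, T(6)=-3044, T(7)=-7349, T(8)=-17742, T(9)=-42833; answer -42833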